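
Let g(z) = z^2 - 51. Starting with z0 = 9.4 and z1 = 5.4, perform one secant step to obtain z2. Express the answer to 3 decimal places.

6.876

g(9.4) = 37.36000, g(5.4) = -21.84000
z2 = 5.40000 − (-21.84000)·(5.40000 − 9.40000) / (-21.84000 − 37.36000) = 5.40000 − (87.36000)/(-59.20000) = 6.87568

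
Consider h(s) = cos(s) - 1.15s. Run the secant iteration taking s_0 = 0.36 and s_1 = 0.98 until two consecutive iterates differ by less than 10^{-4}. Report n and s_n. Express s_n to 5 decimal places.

n = 5, s_n = 0.67751

h(0.36) = 0.5218968, h(0.98) = -0.5699775
s_2 = 0.9800000 − (-0.5699775)·(0.6200000)/(-1.0918743) = 0.6563492;  |Δ| = 0.3236508
h(0.6563492) = 0.0374238
s_3 = 0.6563492 − 0.0374238·(-0.3236508)/(0.6074013) = 0.6762903;  |Δ| = 0.0199411
h(0.6762903) = 0.0021662
s_4 = 0.6762903 − 0.0021662·(0.0199411)/(-0.0352576) = 0.6775154;  |Δ| = 0.0012252
h(0.6775154) = -0.0000102
s_5 = 0.6775154 − (-0.0000102)·(0.0012252)/(-0.0021764) = 0.6775097;  |Δ| = 0.0000057
|s_5 − s_4| = 0.0000057 < 10^{-4}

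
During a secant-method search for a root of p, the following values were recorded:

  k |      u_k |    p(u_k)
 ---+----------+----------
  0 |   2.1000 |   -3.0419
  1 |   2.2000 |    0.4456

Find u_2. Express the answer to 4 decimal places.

2.1872

u_2 = 2.2000 − 0.4456·(2.2000 − 2.1000) / (0.4456 − (-3.0419))
   = 2.2000 − (0.044560)/(3.487500) = 2.187223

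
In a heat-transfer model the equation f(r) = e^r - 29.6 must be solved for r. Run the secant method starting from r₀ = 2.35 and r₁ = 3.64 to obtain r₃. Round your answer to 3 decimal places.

f(2.35) = -19.11443, f(3.64) = 8.49184
r₂ = 3.64000 − 8.49184·(3.64000 − 2.35000) / (8.49184 − (-19.11443)) = 3.64000 − (10.95447)/(27.60627) = 3.24319
f(3.24319) = -3.98472
r₃ = 3.24319 − (-3.98472)·(3.24319 − 3.64000) / (-3.98472 − 8.49184) = 3.24319 − (1.58118)/(-12.47656) = 3.36992

3.370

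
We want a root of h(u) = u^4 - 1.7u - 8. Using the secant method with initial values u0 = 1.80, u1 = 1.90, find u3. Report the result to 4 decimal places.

h(1.80) = -0.562400, h(1.90) = 1.802100
u2 = 1.900000 − 1.802100·(1.900000 − 1.800000) / (1.802100 − (-0.562400)) = 1.900000 − (0.180210)/(2.364500) = 1.823785
h(1.823785) = -0.036880
u3 = 1.823785 − (-0.036880)·(1.823785 − 1.900000) / (-0.036880 − 1.802100) = 1.823785 − (0.002811)/(-1.838980) = 1.825314

1.8253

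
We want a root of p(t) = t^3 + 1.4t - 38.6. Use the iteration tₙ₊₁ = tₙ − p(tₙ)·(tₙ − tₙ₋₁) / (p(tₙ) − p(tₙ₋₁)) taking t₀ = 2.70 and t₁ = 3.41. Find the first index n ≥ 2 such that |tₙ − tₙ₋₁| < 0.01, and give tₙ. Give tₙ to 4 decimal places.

n = 4, tₙ = 3.2416

p(2.70) = -15.137000, p(3.41) = 5.825821
t₂ = 3.410000 − 5.825821·(0.710000)/(20.962821) = 3.212682;  |Δ| = 0.197318
p(3.212682) = -0.943094
t₃ = 3.212682 − (-0.943094)·(-0.197318)/(-6.768915) = 3.240174;  |Δ| = 0.027492
p(3.240174) = -0.046048
t₄ = 3.240174 − (-0.046048)·(0.027492)/(0.897046) = 3.241585;  |Δ| = 0.001411
|t₄ − t₃| = 0.001411 < 0.01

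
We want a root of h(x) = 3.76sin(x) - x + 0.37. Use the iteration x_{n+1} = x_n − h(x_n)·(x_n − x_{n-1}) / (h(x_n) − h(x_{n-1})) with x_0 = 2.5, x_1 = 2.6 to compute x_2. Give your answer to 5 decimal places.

2.52919

h(2.5) = 0.1202553, h(2.6) = -0.2917148
x_2 = 2.6000000 − (-0.2917148)·(2.6000000 − 2.5000000) / (-0.2917148 − 0.1202553) = 2.6000000 − (-0.0291715)/(-0.4119701) = 2.5291903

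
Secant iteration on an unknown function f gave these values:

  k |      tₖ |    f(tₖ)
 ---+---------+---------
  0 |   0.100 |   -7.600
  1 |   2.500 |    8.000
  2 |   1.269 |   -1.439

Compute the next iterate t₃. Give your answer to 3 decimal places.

1.457

t₃ = 1.269 − (-1.439)·(1.269 − 2.500) / (-1.439 − 8.000)
   = 1.269 − (1.77141)/(-9.43900) = 1.45667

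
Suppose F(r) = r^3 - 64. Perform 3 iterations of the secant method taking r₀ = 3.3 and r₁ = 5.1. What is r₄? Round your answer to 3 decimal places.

4.002

F(3.3) = -28.06300, F(5.1) = 68.65100
r₂ = 5.10000 − 68.65100·(5.10000 − 3.30000) / (68.65100 − (-28.06300)) = 5.10000 − (123.57180)/(96.71400) = 3.82230
F(3.82230) = -8.15643
r₃ = 3.82230 − (-8.15643)·(3.82230 − 5.10000) / (-8.15643 − 68.65100) = 3.82230 − (10.42150)/(-76.80743) = 3.95798
F(3.95798) = -1.99584
r₄ = 3.95798 − (-1.99584)·(3.95798 − 3.82230) / (-1.99584 − (-8.15643)) = 3.95798 − (-0.27080)/(6.16059) = 4.00194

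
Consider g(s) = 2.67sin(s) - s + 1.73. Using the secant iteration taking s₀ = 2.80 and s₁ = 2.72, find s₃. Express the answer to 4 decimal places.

g(2.80) = -0.175582, g(2.72) = 0.102602
s₂ = 2.720000 − 0.102602·(2.720000 − 2.800000) / (0.102602 − (-0.175582)) = 2.720000 − (-0.008208)/(0.278183) = 2.749506
g(2.749506) = 0.000747
s₃ = 2.749506 − 0.000747·(2.749506 − 2.720000) / (0.000747 − 0.102602) = 2.749506 − (0.000022)/(-0.101855) = 2.749723

2.7497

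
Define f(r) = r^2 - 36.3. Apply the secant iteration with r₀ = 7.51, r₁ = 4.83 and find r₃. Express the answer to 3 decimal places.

6.041

f(7.51) = 20.10010, f(4.83) = -12.97110
r₂ = 4.83000 − (-12.97110)·(4.83000 − 7.51000) / (-12.97110 − 20.10010) = 4.83000 − (34.76255)/(-33.07120) = 5.88114
f(5.88114) = -1.71216
r₃ = 5.88114 − (-1.71216)·(5.88114 − 4.83000) / (-1.71216 − (-12.97110)) = 5.88114 − (-1.79973)/(11.25894) = 6.04099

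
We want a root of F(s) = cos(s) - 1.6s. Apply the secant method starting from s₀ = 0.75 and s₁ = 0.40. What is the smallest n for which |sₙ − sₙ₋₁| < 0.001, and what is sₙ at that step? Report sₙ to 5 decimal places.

n = 4, sₙ = 0.53702

F(0.75) = -0.4683111, F(0.40) = 0.2810610
s₂ = 0.4000000 − 0.2810610·(-0.3500000)/(0.7493721) = 0.5312717;  |Δ| = 0.1312717
F(0.5312717) = 0.0121288
s₃ = 0.5312717 − 0.0121288·(0.1312717)/(-0.2689322) = 0.5371920;  |Δ| = 0.0059203
F(0.5371920) = -0.0003582
s₄ = 0.5371920 − (-0.0003582)·(0.0059203)/(-0.0124870) = 0.5370222;  |Δ| = 0.0001698
|s₄ − s₃| = 0.0001698 < 0.001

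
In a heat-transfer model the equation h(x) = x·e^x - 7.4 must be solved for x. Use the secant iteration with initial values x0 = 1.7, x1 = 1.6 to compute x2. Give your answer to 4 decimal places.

1.5620

h(1.7) = 1.905711, h(1.6) = 0.524852
x2 = 1.600000 − 0.524852·(1.600000 − 1.700000) / (0.524852 − 1.905711) = 1.600000 − (-0.052485)/(-1.380859) = 1.561991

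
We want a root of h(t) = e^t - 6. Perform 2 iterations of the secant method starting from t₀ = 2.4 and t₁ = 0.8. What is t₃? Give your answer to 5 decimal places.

1.97995

h(2.4) = 5.0231764, h(0.8) = -3.7744591
t₂ = 0.8000000 − (-3.7744591)·(0.8000000 − 2.4000000) / (-3.7744591 − 5.0231764) = 0.8000000 − (6.0391345)/(-8.7976355) = 1.4864497
h(1.4864497) = -1.5786294
t₃ = 1.4864497 − (-1.5786294)·(1.4864497 − 0.8000000) / (-1.5786294 − (-3.7744591)) = 1.4864497 − (-1.0836497)/(2.1958297) = 1.9799533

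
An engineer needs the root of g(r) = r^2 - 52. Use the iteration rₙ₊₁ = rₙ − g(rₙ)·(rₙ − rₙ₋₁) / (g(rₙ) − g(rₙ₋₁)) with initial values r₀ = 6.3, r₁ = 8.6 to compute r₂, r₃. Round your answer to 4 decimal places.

g(6.3) = -12.310000, g(8.6) = 21.960000
r₂ = 8.600000 − 21.960000·(8.600000 − 6.300000) / (21.960000 − (-12.310000)) = 8.600000 − (50.508000)/(34.270000) = 7.126174
g(7.126174) = -1.217637
r₃ = 7.126174 − (-1.217637)·(7.126174 − 8.600000) / (-1.217637 − 21.960000) = 7.126174 − (1.794585)/(-23.177637) = 7.203602

7.1262, 7.2036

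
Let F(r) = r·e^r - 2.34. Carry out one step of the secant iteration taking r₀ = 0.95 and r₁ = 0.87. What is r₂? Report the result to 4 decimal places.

F(0.95) = 0.116424, F(0.87) = -0.263388
r₂ = 0.870000 − (-0.263388)·(0.870000 − 0.950000) / (-0.263388 − 0.116424) = 0.870000 − (0.021071)/(-0.379812) = 0.925477

0.9255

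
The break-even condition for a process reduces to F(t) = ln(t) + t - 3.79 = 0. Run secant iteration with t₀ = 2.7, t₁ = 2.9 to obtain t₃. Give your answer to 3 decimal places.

F(2.7) = -0.09675, F(2.9) = 0.17471
t₂ = 2.90000 − 0.17471·(2.90000 − 2.70000) / (0.17471 − (-0.09675)) = 2.90000 − (0.03494)/(0.27146) = 2.77128
F(2.77128) = 0.00059
t₃ = 2.77128 − 0.00059·(2.77128 − 2.90000) / (0.00059 − 0.17471) = 2.77128 − (-0.00008)/(-0.17412) = 2.77084

2.771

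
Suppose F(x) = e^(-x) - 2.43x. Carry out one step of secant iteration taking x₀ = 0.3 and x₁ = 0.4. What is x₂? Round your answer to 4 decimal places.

0.3038

F(0.3) = 0.011818, F(0.4) = -0.301680
x₂ = 0.400000 − (-0.301680)·(0.400000 − 0.300000) / (-0.301680 − 0.011818) = 0.400000 − (-0.030168)/(-0.313498) = 0.303770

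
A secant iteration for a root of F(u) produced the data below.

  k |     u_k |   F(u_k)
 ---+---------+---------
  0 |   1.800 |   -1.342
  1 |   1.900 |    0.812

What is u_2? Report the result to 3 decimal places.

u_2 = 1.900 − 0.812·(1.900 − 1.800) / (0.812 − (-1.342))
   = 1.900 − (0.08120)/(2.15400) = 1.86230

1.862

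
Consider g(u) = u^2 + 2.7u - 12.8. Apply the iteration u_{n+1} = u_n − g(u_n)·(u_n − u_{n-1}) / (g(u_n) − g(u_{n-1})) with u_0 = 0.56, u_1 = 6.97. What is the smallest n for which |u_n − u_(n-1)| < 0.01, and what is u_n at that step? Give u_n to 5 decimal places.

n = 6, u_n = 2.47393

g(0.56) = -10.9744000, g(6.97) = 54.5999000
u_2 = 6.9700000 − 54.5999000·(6.4100000)/(65.5743000) = 1.6327664;  |Δ| = 5.3372336
g(1.6327664) = -5.7256048
u_3 = 1.6327664 − (-5.7256048)·(-5.3372336)/(-60.3255048) = 2.1393330;  |Δ| = 0.5065667
g(2.1393330) = -2.4470549
u_4 = 2.1393330 − (-2.4470549)·(0.5065667)/(3.2785499) = 2.5174260;  |Δ| = 0.3780929
g(2.5174260) = 0.3344835
u_5 = 2.5174260 − 0.3344835·(0.3780929)/(2.7815384) = 2.4719598;  |Δ| = 0.0454662
g(2.4719598) = -0.0151233
u_6 = 2.4719598 − (-0.0151233)·(-0.0454662)/(-0.3496068) = 2.4739266;  |Δ| = 0.0019668
|u_6 − u_5| = 0.0019668 < 0.01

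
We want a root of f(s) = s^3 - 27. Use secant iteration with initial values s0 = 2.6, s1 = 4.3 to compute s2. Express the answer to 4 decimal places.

2.8587

f(2.6) = -9.424000, f(4.3) = 52.507000
s2 = 4.300000 − 52.507000·(4.300000 − 2.600000) / (52.507000 − (-9.424000)) = 4.300000 − (89.261900)/(61.931000) = 2.858688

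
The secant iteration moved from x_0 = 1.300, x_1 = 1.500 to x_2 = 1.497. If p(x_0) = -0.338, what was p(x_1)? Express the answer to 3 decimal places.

0.005

The secant line through (1.300, -0.338) and (1.500, p(x_1)) crosses zero at x_2 = 1.497.
So (1.300, -0.338), (1.500, p(x_1)), (1.497, 0) are collinear:
p(x_1) = -0.338 · (1.500 − 1.497) / (1.300 − 1.497) = -0.338 · (0.00300)/(-0.19700) = 0.00515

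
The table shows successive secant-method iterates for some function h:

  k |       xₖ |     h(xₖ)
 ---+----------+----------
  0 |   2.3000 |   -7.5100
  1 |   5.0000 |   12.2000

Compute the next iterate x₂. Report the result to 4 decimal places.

3.3288

x₂ = 5.0000 − 12.2000·(5.0000 − 2.3000) / (12.2000 − (-7.5100))
   = 5.0000 − (32.940000)/(19.710000) = 3.328767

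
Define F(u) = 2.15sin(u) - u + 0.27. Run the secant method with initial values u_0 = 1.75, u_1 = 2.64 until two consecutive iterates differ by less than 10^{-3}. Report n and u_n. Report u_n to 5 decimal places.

F(1.75) = 0.6355698, F(2.64) = -1.3362314
u_2 = 2.6400000 − (-1.3362314)·(0.8900000)/(-1.9718012) = 2.0368733;  |Δ| = 0.6031267
F(2.0368733) = 0.1538036
u_3 = 2.0368733 − 0.1538036·(-0.6031267)/(1.4900350) = 2.0991289;  |Δ| = 0.0622556
F(2.0991289) = 0.0277160
u_4 = 2.0991289 − 0.0277160·(0.0622556)/(-0.1260877) = 2.1128137;  |Δ| = 0.0136847
F(2.1128137) = -0.0009737
u_5 = 2.1128137 − (-0.0009737)·(0.0136847)/(-0.0286897) = 2.1123492;  |Δ| = 0.0004644
|u_5 − u_4| = 0.0004644 < 10^{-3}

n = 5, u_n = 2.11235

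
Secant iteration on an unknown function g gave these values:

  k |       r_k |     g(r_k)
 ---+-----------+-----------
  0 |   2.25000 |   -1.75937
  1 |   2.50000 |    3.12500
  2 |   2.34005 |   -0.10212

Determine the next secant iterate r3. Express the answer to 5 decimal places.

r3 = 2.34005 − (-0.10212)·(2.34005 − 2.50000) / (-0.10212 − 3.12500)
   = 2.34005 − (0.0163341)/(-3.2271200) = 2.3451115

2.34511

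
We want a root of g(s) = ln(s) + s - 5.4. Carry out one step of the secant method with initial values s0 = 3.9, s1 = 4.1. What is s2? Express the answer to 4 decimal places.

4.0112

g(3.9) = -0.139023, g(4.1) = 0.110987
s2 = 4.100000 − 0.110987·(4.100000 − 3.900000) / (0.110987 − (-0.139023)) = 4.100000 − (0.022197)/(0.250010) = 4.011214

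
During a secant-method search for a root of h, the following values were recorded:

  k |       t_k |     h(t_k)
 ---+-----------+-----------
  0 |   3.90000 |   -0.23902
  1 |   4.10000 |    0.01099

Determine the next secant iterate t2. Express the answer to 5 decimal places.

t2 = 4.10000 − 0.01099·(4.10000 − 3.90000) / (0.01099 − (-0.23902))
   = 4.10000 − (0.0021980)/(0.2500100) = 4.0912084

4.09121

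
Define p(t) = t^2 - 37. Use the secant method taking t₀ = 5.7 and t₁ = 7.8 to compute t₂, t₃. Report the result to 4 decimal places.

p(5.7) = -4.510000, p(7.8) = 23.840000
t₂ = 7.800000 − 23.840000·(7.800000 − 5.700000) / (23.840000 − (-4.510000)) = 7.800000 − (50.064000)/(28.350000) = 6.034074
p(6.034074) = -0.589950
t₃ = 6.034074 − (-0.589950)·(6.034074 − 7.800000) / (-0.589950 − 23.840000) = 6.034074 − (1.041808)/(-24.429950) = 6.076719

6.0341, 6.0767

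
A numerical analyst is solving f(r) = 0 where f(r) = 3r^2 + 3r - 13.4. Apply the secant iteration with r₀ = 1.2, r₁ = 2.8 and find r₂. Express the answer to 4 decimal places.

f(1.2) = -5.480000, f(2.8) = 18.520000
r₂ = 2.800000 − 18.520000·(2.800000 − 1.200000) / (18.520000 − (-5.480000)) = 2.800000 − (29.632000)/(24.000000) = 1.565333

1.5653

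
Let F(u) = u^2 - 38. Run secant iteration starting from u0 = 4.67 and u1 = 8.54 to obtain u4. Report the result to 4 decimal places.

F(4.67) = -16.191100, F(8.54) = 34.931600
u2 = 8.540000 − 34.931600·(8.540000 − 4.670000) / (34.931600 − (-16.191100)) = 8.540000 − (135.185292)/(51.122700) = 5.895670
F(5.895670) = -3.241076
u3 = 5.895670 − (-3.241076)·(5.895670 − 8.540000) / (-3.241076 − 34.931600) = 5.895670 − (8.570474)/(-38.172676) = 6.120189
F(6.120189) = -0.543293
u4 = 6.120189 − (-0.543293)·(6.120189 − 5.895670) / (-0.543293 − (-3.241076)) = 6.120189 − (-0.121979)/(2.697783) = 6.165403

6.1654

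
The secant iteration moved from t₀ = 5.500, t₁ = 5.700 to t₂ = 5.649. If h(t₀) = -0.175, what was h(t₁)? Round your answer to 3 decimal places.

0.060

The secant line through (5.500, -0.175) and (5.700, h(t₁)) crosses zero at t₂ = 5.649.
So (5.500, -0.175), (5.700, h(t₁)), (5.649, 0) are collinear:
h(t₁) = -0.175 · (5.700 − 5.649) / (5.500 − 5.649) = -0.175 · (0.05100)/(-0.14900) = 0.05990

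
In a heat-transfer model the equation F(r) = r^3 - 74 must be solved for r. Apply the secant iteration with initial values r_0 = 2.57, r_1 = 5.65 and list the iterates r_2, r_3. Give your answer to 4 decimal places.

F(2.57) = -57.025407, F(5.65) = 106.362125
r_2 = 5.650000 − 106.362125·(5.650000 − 2.570000) / (106.362125 − (-57.025407)) = 5.650000 − (327.595345)/(163.387532) = 3.644980
F(3.644980) = -25.573254
r_3 = 3.644980 − (-25.573254)·(3.644980 − 5.650000) / (-25.573254 − 106.362125) = 3.644980 − (51.274899)/(-131.935379) = 4.033616

3.6450, 4.0336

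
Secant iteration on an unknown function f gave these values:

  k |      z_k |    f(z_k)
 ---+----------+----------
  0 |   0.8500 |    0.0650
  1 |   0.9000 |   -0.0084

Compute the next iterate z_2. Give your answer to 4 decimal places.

z_2 = 0.9000 − (-0.0084)·(0.9000 − 0.8500) / (-0.0084 − 0.0650)
   = 0.9000 − (-0.000420)/(-0.073400) = 0.894278

0.8943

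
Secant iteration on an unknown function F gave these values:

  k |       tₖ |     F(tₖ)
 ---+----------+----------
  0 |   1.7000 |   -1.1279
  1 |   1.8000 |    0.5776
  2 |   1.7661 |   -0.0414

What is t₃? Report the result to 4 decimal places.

1.7684

t₃ = 1.7661 − (-0.0414)·(1.7661 − 1.8000) / (-0.0414 − 0.5776)
   = 1.7661 − (0.001403)/(-0.619000) = 1.768367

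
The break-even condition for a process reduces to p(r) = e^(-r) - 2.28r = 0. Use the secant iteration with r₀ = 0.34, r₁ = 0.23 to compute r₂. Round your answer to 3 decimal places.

p(0.34) = -0.06343, p(0.23) = 0.27013
r₂ = 0.23000 − 0.27013·(0.23000 − 0.34000) / (0.27013 − (-0.06343)) = 0.23000 − (-0.02971)/(0.33356) = 0.31908

0.319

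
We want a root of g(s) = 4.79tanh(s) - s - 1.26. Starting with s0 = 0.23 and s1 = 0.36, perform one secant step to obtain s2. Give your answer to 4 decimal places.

g(0.23) = -0.407324, g(0.36) = 0.033575
s2 = 0.360000 − 0.033575·(0.360000 − 0.230000) / (0.033575 − (-0.407324)) = 0.360000 − (0.004365)/(0.440899) = 0.350100

0.3501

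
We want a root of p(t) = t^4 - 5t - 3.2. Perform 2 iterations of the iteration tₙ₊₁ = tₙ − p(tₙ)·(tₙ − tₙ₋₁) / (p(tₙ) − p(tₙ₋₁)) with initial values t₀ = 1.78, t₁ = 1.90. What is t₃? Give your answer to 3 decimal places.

p(1.78) = -2.06124, p(1.90) = 0.33210
t₂ = 1.90000 − 0.33210·(1.90000 − 1.78000) / (0.33210 − (-2.06124)) = 1.90000 − (0.03985)/(2.39334) = 1.88335
p(1.88335) = -0.03552
t₃ = 1.88335 − (-0.03552)·(1.88335 − 1.90000) / (-0.03552 − 0.33210) = 1.88335 − (0.00059)/(-0.36762) = 1.88496

1.885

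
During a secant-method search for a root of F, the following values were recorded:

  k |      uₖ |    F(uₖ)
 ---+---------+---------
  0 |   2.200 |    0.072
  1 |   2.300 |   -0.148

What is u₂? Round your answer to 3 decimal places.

u₂ = 2.300 − (-0.148)·(2.300 − 2.200) / (-0.148 − 0.072)
   = 2.300 − (-0.01480)/(-0.22000) = 2.23273

2.233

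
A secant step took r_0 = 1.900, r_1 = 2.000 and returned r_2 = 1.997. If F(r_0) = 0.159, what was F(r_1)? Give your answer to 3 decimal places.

The secant line through (1.900, 0.159) and (2.000, F(r_1)) crosses zero at r_2 = 1.997.
So (1.900, 0.159), (2.000, F(r_1)), (1.997, 0) are collinear:
F(r_1) = 0.159 · (2.000 − 1.997) / (1.900 − 1.997) = 0.159 · (0.00300)/(-0.09700) = -0.00492

-0.005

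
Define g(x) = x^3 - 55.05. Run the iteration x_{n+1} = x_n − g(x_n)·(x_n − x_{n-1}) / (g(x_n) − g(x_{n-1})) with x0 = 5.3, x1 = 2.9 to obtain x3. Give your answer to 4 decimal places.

3.8980

g(5.3) = 93.827000, g(2.9) = -30.661000
x2 = 2.900000 − (-30.661000)·(2.900000 − 5.300000) / (-30.661000 − 93.827000) = 2.900000 − (73.586400)/(-124.488000) = 3.491112
g(3.491112) = -12.500791
x3 = 3.491112 − (-12.500791)·(3.491112 − 2.900000) / (-12.500791 − (-30.661000)) = 3.491112 − (-7.389372)/(18.160209) = 3.898011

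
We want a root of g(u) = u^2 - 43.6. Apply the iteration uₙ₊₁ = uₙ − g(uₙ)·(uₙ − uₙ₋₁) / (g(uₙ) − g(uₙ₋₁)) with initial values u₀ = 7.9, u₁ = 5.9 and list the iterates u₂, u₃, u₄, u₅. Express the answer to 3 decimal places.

6.537, 6.607, 6.603, 6.603

g(7.9) = 18.81000, g(5.9) = -8.79000
u₂ = 5.90000 − (-8.79000)·(5.90000 − 7.90000) / (-8.79000 − 18.81000) = 5.90000 − (17.58000)/(-27.60000) = 6.53696
g(6.53696) = -0.86820
u₃ = 6.53696 − (-0.86820)·(6.53696 − 5.90000) / (-0.86820 − (-8.79000)) = 6.53696 − (-0.55301)/(7.92180) = 6.60676
g(6.60676) = 0.04934
u₄ = 6.60676 − 0.04934·(6.60676 − 6.53696) / (0.04934 − (-0.86820)) = 6.60676 − (0.00344)/(0.91754) = 6.60301
g(6.60301) = -0.00025
u₅ = 6.60301 − (-0.00025)·(6.60301 − 6.60676) / (-0.00025 − 0.04934) = 6.60301 − (0.00000)/(-0.04959) = 6.60303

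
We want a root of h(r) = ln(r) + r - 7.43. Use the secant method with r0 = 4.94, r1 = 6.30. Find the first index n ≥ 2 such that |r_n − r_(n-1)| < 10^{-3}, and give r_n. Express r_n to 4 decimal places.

n = 4, r_n = 5.6911

h(4.94) = -0.892635, h(6.30) = 0.710550
r2 = 6.300000 − 0.710550·(1.360000)/(1.603184) = 5.697232;  |Δ| = 0.602768
h(5.697232) = 0.007213
r3 = 5.697232 − 0.007213·(-0.602768)/(-0.703337) = 5.691051;  |Δ| = 0.006182
h(5.691051) = -0.000054
r4 = 5.691051 − (-0.000054)·(-0.006182)/(-0.007267) = 5.691097;  |Δ| = 0.000046
|r4 − r3| = 0.000046 < 10^{-3}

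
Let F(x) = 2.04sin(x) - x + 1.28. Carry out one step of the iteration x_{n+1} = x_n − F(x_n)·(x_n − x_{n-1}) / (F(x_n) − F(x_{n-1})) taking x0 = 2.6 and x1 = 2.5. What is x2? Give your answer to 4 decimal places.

2.5003

F(2.6) = -0.268377, F(2.5) = 0.000883
x2 = 2.500000 − 0.000883·(2.500000 − 2.600000) / (0.000883 − (-0.268377)) = 2.500000 − (-0.000088)/(0.269260) = 2.500328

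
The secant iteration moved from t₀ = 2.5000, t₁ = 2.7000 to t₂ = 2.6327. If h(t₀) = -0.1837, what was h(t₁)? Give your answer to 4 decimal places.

0.0932

The secant line through (2.5000, -0.1837) and (2.7000, h(t₁)) crosses zero at t₂ = 2.6327.
So (2.5000, -0.1837), (2.7000, h(t₁)), (2.6327, 0) are collinear:
h(t₁) = -0.1837 · (2.7000 − 2.6327) / (2.5000 − 2.6327) = -0.1837 · (0.067300)/(-0.132700) = 0.093165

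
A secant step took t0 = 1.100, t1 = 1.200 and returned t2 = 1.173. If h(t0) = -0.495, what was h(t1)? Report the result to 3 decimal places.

0.183

The secant line through (1.100, -0.495) and (1.200, h(t1)) crosses zero at t2 = 1.173.
So (1.100, -0.495), (1.200, h(t1)), (1.173, 0) are collinear:
h(t1) = -0.495 · (1.200 − 1.173) / (1.100 − 1.173) = -0.495 · (0.02700)/(-0.07300) = 0.18308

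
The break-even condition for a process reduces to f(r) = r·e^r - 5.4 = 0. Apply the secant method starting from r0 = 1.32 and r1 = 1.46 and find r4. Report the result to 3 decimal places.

f(1.32) = -0.45868, f(1.46) = 0.88670
r2 = 1.46000 − 0.88670·(1.46000 − 1.32000) / (0.88670 − (-0.45868)) = 1.46000 − (0.12414)/(1.34538) = 1.36773
f(1.36773) = -0.02970
r3 = 1.36773 − (-0.02970)·(1.36773 − 1.46000) / (-0.02970 − 0.88670) = 1.36773 − (0.00274)/(-0.91640) = 1.37072
f(1.37072) = -0.00184
r4 = 1.37072 − (-0.00184)·(1.37072 − 1.36773) / (-0.00184 − (-0.02970)) = 1.37072 − (-0.00001)/(0.02786) = 1.37092

1.371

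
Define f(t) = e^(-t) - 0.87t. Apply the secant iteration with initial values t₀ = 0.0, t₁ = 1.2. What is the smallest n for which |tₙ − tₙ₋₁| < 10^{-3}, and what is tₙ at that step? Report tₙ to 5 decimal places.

n = 5, tₙ = 0.61897

f(0.0) = 1.0000000, f(1.2) = -0.7428058
t₂ = 1.2000000 − (-0.7428058)·(1.2000000)/(-1.7428058) = 0.6885449;  |Δ| = 0.5114551
f(0.6885449) = -0.0967276
t₃ = 0.6885449 − (-0.0967276)·(-0.5114551)/(0.6460782) = 0.6119724;  |Δ| = 0.0765725
f(0.6119724) = 0.0098643
t₄ = 0.6119724 − 0.0098643·(-0.0765725)/(0.1065918) = 0.6190586;  |Δ| = 0.0070862
f(0.6190586) = -0.0001299
t₅ = 0.6190586 − (-0.0001299)·(0.0070862)/(-0.0099941) = 0.6189665;  |Δ| = 0.0000921
|t₅ − t₄| = 0.0000921 < 10^{-3}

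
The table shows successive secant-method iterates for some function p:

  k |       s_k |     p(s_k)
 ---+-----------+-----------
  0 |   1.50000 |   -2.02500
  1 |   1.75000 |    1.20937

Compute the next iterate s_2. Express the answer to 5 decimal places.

s_2 = 1.75000 − 1.20937·(1.75000 − 1.50000) / (1.20937 − (-2.02500))
   = 1.75000 − (0.3023425)/(3.2343700) = 1.6565220

1.65652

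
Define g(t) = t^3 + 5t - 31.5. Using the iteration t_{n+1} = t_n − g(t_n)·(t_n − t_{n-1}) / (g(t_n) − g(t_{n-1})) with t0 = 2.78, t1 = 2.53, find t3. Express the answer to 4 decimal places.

2.6363

g(2.78) = 3.884952, g(2.53) = -2.655723
t2 = 2.530000 − (-2.655723)·(2.530000 − 2.780000) / (-2.655723 − 3.884952) = 2.530000 − (0.663931)/(-6.540675) = 2.631508
g(2.631508) = -0.119703
t3 = 2.631508 − (-0.119703)·(2.631508 − 2.530000) / (-0.119703 − (-2.655723)) = 2.631508 − (-0.012151)/(2.536020) = 2.636299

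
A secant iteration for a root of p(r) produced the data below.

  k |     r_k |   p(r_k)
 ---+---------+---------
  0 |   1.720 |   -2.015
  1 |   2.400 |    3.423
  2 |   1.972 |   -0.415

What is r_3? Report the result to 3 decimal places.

2.018

r_3 = 1.972 − (-0.415)·(1.972 − 2.400) / (-0.415 − 3.423)
   = 1.972 − (0.17762)/(-3.83800) = 2.01828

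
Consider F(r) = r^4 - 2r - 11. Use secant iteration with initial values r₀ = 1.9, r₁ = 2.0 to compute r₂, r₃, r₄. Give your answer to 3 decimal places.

F(1.9) = -1.76790, F(2.0) = 1.00000
r₂ = 2.00000 − 1.00000·(2.00000 − 1.90000) / (1.00000 − (-1.76790)) = 2.00000 − (0.10000)/(2.76790) = 1.96387
F(1.96387) = -0.05290
r₃ = 1.96387 − (-0.05290)·(1.96387 − 2.00000) / (-0.05290 − 1.00000) = 1.96387 − (0.00191)/(-1.05290) = 1.96569
F(1.96569) = -0.00146
r₄ = 1.96569 − (-0.00146)·(1.96569 − 1.96387) / (-0.00146 − (-0.05290)) = 1.96569 − (0.00000)/(0.05144) = 1.96574

1.964, 1.966, 1.966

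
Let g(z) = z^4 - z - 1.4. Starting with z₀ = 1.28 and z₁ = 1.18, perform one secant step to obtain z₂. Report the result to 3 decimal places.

g(1.28) = 0.00435, g(1.18) = -0.64122
z₂ = 1.18000 − (-0.64122)·(1.18000 − 1.28000) / (-0.64122 − 0.00435) = 1.18000 − (0.06412)/(-0.64558) = 1.27933

1.279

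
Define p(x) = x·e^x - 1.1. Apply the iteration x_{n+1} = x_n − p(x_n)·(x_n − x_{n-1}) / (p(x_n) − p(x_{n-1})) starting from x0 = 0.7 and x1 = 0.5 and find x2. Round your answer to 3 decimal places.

p(0.7) = 0.30963, p(0.5) = -0.27564
x2 = 0.50000 − (-0.27564)·(0.50000 − 0.70000) / (-0.27564 − 0.30963) = 0.50000 − (0.05513)/(-0.58527) = 0.59419

0.594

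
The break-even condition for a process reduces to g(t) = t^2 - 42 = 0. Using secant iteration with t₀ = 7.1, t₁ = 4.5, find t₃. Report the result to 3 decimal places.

6.500

g(7.1) = 8.41000, g(4.5) = -21.75000
t₂ = 4.50000 − (-21.75000)·(4.50000 − 7.10000) / (-21.75000 − 8.41000) = 4.50000 − (56.55000)/(-30.16000) = 6.37500
g(6.37500) = -1.35938
t₃ = 6.37500 − (-1.35938)·(6.37500 − 4.50000) / (-1.35938 − (-21.75000)) = 6.37500 − (-2.54883)/(20.39062) = 6.50000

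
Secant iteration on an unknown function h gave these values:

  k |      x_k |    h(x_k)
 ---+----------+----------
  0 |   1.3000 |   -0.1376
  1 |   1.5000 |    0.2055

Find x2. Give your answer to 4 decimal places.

1.3802

x2 = 1.5000 − 0.2055·(1.5000 − 1.3000) / (0.2055 − (-0.1376))
   = 1.5000 − (0.041100)/(0.343100) = 1.380210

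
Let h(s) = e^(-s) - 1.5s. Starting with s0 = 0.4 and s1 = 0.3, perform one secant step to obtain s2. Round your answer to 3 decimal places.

h(0.4) = 0.07032, h(0.3) = 0.29082
s2 = 0.30000 − 0.29082·(0.30000 − 0.40000) / (0.29082 − 0.07032) = 0.30000 − (-0.02908)/(0.22050) = 0.43189

0.432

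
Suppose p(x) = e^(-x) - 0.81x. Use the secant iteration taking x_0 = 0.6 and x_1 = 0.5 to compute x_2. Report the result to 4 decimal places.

p(0.6) = 0.062812, p(0.5) = 0.201531
x_2 = 0.500000 − 0.201531·(0.500000 − 0.600000) / (0.201531 − 0.062812) = 0.500000 − (-0.020153)/(0.138719) = 0.645280

0.6453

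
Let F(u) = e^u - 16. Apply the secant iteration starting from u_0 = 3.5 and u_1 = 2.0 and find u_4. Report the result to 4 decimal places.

2.7554

F(3.5) = 17.115452, F(2.0) = -8.610944
u_2 = 2.000000 − (-8.610944)·(2.000000 − 3.500000) / (-8.610944 − 17.115452) = 2.000000 − (12.916416)/(-25.726396) = 2.502069
F(2.502069) = -3.792279
u_3 = 2.502069 − (-3.792279)·(2.502069 − 2.000000) / (-3.792279 − (-8.610944)) = 2.502069 − (-1.903984)/(4.818665) = 2.897196
F(2.897196) = 2.123248
u_4 = 2.897196 − 2.123248·(2.897196 − 2.502069) / (2.123248 − (-3.792279)) = 2.897196 − (0.838953)/(5.915528) = 2.755373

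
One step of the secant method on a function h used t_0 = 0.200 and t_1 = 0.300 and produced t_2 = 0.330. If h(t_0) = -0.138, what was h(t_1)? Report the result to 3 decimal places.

The secant line through (0.200, -0.138) and (0.300, h(t_1)) crosses zero at t_2 = 0.330.
So (0.200, -0.138), (0.300, h(t_1)), (0.330, 0) are collinear:
h(t_1) = -0.138 · (0.300 − 0.330) / (0.200 − 0.330) = -0.138 · (-0.03000)/(-0.13000) = -0.03185

-0.032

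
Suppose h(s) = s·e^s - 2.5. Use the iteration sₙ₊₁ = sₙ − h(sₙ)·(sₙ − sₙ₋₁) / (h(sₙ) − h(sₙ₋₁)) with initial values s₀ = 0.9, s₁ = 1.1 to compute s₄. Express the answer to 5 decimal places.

0.95859

h(0.9) = -0.2863572, h(1.1) = 0.8045826
s₂ = 1.1000000 − 0.8045826·(1.1000000 − 0.9000000) / (0.8045826 − (-0.2863572)) = 1.1000000 − (0.1609165)/(1.0909398) = 0.9524973
h(0.9524973) = -0.0309601
s₃ = 0.9524973 − (-0.0309601)·(0.9524973 − 1.1000000) / (-0.0309601 − 0.8045826) = 0.9524973 − (0.0045667)/(-0.8355427) = 0.9579629
h(0.9579629) = -0.0031832
s₄ = 0.9579629 − (-0.0031832)·(0.9579629 − 0.9524973) / (-0.0031832 − (-0.0309601)) = 0.9579629 − (-0.0000174)/(0.0277769) = 0.9585892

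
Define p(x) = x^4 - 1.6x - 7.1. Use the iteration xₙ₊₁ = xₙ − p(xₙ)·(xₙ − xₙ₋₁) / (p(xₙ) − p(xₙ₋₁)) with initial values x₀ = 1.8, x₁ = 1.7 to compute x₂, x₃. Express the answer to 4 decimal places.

1.7739, 1.7758

p(1.8) = 0.517600, p(1.7) = -1.467900
x₂ = 1.700000 − (-1.467900)·(1.700000 − 1.800000) / (-1.467900 − 0.517600) = 1.700000 − (0.146790)/(-1.985500) = 1.773931
p(1.773931) = -0.035743
x₃ = 1.773931 − (-0.035743)·(1.773931 − 1.700000) / (-0.035743 − (-1.467900)) = 1.773931 − (-0.002643)/(1.432157) = 1.775776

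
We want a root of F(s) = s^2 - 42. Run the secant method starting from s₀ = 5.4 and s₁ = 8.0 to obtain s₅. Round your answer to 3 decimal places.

6.481

F(5.4) = -12.84000, F(8.0) = 22.00000
s₂ = 8.00000 − 22.00000·(8.00000 − 5.40000) / (22.00000 − (-12.84000)) = 8.00000 − (57.20000)/(34.84000) = 6.35821
F(6.35821) = -1.57318
s₃ = 6.35821 − (-1.57318)·(6.35821 − 8.00000) / (-1.57318 − 22.00000) = 6.35821 − (2.58283)/(-23.57318) = 6.46778
F(6.46778) = -0.16788
s₄ = 6.46778 − (-0.16788)·(6.46778 − 6.35821) / (-0.16788 − (-1.57318)) = 6.46778 − (-0.01839)/(1.40530) = 6.48086
F(6.48086) = 0.00161
s₅ = 6.48086 − 0.00161·(6.48086 − 6.46778) / (0.00161 − (-0.16788)) = 6.48086 − (0.00002)/(0.16949) = 6.48074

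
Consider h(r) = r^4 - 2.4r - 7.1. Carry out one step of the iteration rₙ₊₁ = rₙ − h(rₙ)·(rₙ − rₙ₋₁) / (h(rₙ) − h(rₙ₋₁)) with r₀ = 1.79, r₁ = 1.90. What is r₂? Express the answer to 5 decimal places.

h(1.79) = -1.1297432, h(1.90) = 1.3721000
r₂ = 1.9000000 − 1.3721000·(1.9000000 − 1.7900000) / (1.3721000 − (-1.1297432)) = 1.9000000 − (0.1509310)/(2.5018432) = 1.8396721

1.83967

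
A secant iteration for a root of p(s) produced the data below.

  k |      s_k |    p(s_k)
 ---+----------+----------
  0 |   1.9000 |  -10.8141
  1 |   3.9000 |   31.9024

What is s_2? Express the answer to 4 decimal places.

2.4063

s_2 = 3.9000 − 31.9024·(3.9000 − 1.9000) / (31.9024 − (-10.8141))
   = 3.9000 − (63.804800)/(42.716500) = 2.406320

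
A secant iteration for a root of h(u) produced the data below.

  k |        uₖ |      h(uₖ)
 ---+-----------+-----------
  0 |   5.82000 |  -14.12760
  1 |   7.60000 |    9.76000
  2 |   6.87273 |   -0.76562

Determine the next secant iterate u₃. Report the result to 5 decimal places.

6.92563

u₃ = 6.87273 − (-0.76562)·(6.87273 − 7.60000) / (-0.76562 − 9.76000)
   = 6.87273 − (0.5568125)/(-10.5256200) = 6.9256307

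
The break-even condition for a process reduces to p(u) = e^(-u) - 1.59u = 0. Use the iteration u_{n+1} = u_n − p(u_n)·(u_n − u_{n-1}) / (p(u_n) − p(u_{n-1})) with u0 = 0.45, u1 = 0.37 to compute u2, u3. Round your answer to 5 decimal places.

0.41545, 0.41522

p(0.45) = -0.0778718, p(0.37) = 0.1024343
u2 = 0.3700000 − 0.1024343·(0.3700000 − 0.4500000) / (0.1024343 − (-0.0778718)) = 0.3700000 − (-0.0081947)/(0.1803062) = 0.4154491
p(0.4154491) = -0.0005202
u3 = 0.4154491 − (-0.0005202)·(0.4154491 − 0.3700000) / (-0.0005202 − 0.1024343) = 0.4154491 − (-0.0000236)/(-0.1029545) = 0.4152194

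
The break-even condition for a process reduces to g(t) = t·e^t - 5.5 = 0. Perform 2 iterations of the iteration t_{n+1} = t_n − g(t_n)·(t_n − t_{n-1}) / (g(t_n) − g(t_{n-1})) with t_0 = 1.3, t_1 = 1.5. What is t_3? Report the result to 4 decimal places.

g(1.3) = -0.729914, g(1.5) = 1.222534
t_2 = 1.500000 − 1.222534·(1.500000 − 1.300000) / (1.222534 − (-0.729914)) = 1.500000 − (0.244507)/(1.952448) = 1.374769
g(1.374769) = -0.063938
t_3 = 1.374769 − (-0.063938)·(1.374769 − 1.500000) / (-0.063938 − 1.222534) = 1.374769 − (0.008007)/(-1.286471) = 1.380993

1.3810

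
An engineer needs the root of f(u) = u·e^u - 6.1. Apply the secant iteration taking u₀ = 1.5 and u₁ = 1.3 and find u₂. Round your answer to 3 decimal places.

1.436

f(1.5) = 0.62253, f(1.3) = -1.32991
u₂ = 1.30000 − (-1.32991)·(1.30000 − 1.50000) / (-1.32991 − 0.62253) = 1.30000 − (0.26598)/(-1.95245) = 1.43623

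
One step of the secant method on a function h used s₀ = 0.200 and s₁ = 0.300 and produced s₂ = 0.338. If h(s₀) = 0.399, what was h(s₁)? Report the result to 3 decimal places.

0.110

The secant line through (0.200, 0.399) and (0.300, h(s₁)) crosses zero at s₂ = 0.338.
So (0.200, 0.399), (0.300, h(s₁)), (0.338, 0) are collinear:
h(s₁) = 0.399 · (0.300 − 0.338) / (0.200 − 0.338) = 0.399 · (-0.03800)/(-0.13800) = 0.10987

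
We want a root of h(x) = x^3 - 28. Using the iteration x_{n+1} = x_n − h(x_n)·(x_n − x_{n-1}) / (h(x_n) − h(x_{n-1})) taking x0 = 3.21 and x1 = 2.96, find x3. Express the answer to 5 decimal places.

3.03670

h(3.21) = 5.0761610, h(2.96) = -2.0656640
x2 = 2.9600000 − (-2.0656640)·(2.9600000 − 3.2100000) / (-2.0656640 − 5.0761610) = 2.9600000 − (0.5164160)/(-7.1418250) = 3.0323087
h(3.0323087) = -0.1182370
x3 = 3.0323087 − (-0.1182370)·(3.0323087 − 2.9600000) / (-0.1182370 − (-2.0656640)) = 3.0323087 − (-0.0085496)/(1.9474270) = 3.0366989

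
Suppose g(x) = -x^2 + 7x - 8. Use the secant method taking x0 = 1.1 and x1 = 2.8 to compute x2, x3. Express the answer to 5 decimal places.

1.58710, 1.36099

g(1.1) = -1.5100000, g(2.8) = 3.7600000
x2 = 2.8000000 − 3.7600000·(2.8000000 − 1.1000000) / (3.7600000 − (-1.5100000)) = 2.8000000 − (6.3920000)/(5.2700000) = 1.5870968
g(1.5870968) = 0.5908012
x3 = 1.5870968 − 0.5908012·(1.5870968 − 2.8000000) / (0.5908012 − 3.7600000) = 1.5870968 − (-0.7165847)/(-3.1691988) = 1.3609877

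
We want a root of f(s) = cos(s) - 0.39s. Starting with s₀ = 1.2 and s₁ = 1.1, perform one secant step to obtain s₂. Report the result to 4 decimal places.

1.1189

f(1.2) = -0.105642, f(1.1) = 0.024596
s₂ = 1.100000 − 0.024596·(1.100000 − 1.200000) / (0.024596 − (-0.105642)) = 1.100000 − (-0.002460)/(0.130238) = 1.118885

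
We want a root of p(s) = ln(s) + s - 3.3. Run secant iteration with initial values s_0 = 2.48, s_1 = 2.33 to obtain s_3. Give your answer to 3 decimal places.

p(2.48) = 0.08826, p(2.33) = -0.12413
s_2 = 2.33000 − (-0.12413)·(2.33000 − 2.48000) / (-0.12413 − 0.08826) = 2.33000 − (0.01862)/(-0.21239) = 2.41767
p(2.41767) = 0.00047
s_3 = 2.41767 − 0.00047·(2.41767 − 2.33000) / (0.00047 − (-0.12413)) = 2.41767 − (0.00004)/(0.12460) = 2.41734

2.417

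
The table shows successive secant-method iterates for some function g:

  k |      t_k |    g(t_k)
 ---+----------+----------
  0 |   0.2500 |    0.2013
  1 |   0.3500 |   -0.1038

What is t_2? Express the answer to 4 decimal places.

t_2 = 0.3500 − (-0.1038)·(0.3500 − 0.2500) / (-0.1038 − 0.2013)
   = 0.3500 − (-0.010380)/(-0.305100) = 0.315978

0.3160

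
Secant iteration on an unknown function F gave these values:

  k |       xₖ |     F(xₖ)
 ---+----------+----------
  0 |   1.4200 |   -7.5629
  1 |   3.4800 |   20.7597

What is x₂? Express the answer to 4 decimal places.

1.9701

x₂ = 3.4800 − 20.7597·(3.4800 − 1.4200) / (20.7597 − (-7.5629))
   = 3.4800 − (42.764982)/(28.322600) = 1.970076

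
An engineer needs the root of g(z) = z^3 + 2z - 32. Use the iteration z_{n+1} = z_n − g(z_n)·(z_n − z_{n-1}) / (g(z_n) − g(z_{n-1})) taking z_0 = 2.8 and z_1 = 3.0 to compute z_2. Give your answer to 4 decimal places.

2.9633

g(2.8) = -4.448000, g(3.0) = 1.000000
z_2 = 3.000000 − 1.000000·(3.000000 − 2.800000) / (1.000000 − (-4.448000)) = 3.000000 − (0.200000)/(5.448000) = 2.963289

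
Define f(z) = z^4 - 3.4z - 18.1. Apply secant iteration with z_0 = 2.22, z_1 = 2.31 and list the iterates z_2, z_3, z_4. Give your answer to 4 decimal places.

f(2.22) = -1.358873, f(2.31) = 2.519963
z_2 = 2.310000 − 2.519963·(2.310000 − 2.220000) / (2.519963 − (-1.358873)) = 2.310000 − (0.226797)/(3.878837) = 2.251530
f(2.251530) = -0.056526
z_3 = 2.251530 − (-0.056526)·(2.251530 − 2.310000) / (-0.056526 − 2.519963) = 2.251530 − (0.003305)/(-2.576489) = 2.252813
f(2.252813) = -0.002271
z_4 = 2.252813 − (-0.002271)·(2.252813 − 2.251530) / (-0.002271 − (-0.056526)) = 2.252813 − (-0.000003)/(0.054255) = 2.252866

2.2515, 2.2528, 2.2529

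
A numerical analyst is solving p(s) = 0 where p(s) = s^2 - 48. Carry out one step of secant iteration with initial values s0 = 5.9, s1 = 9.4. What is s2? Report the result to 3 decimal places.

6.762

p(5.9) = -13.19000, p(9.4) = 40.36000
s2 = 9.40000 − 40.36000·(9.40000 − 5.90000) / (40.36000 − (-13.19000)) = 9.40000 − (141.26000)/(53.55000) = 6.76209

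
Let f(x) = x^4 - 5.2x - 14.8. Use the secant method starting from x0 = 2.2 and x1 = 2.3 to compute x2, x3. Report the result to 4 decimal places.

2.2697, 2.2712

f(2.2) = -2.814400, f(2.3) = 1.224100
x2 = 2.300000 − 1.224100·(2.300000 − 2.200000) / (1.224100 − (-2.814400)) = 2.300000 − (0.122410)/(4.038500) = 2.269689
f(2.269689) = -0.064543
x3 = 2.269689 − (-0.064543)·(2.269689 − 2.300000) / (-0.064543 − 1.224100) = 2.269689 − (0.001956)/(-1.288643) = 2.271207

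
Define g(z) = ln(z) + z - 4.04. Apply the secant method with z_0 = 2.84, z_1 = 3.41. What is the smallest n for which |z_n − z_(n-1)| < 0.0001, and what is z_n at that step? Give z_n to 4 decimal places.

g(2.84) = -0.156196, g(3.41) = 0.596712
z_2 = 3.410000 − 0.596712·(0.570000)/(0.752908) = 2.958250;  |Δ| = 0.451750
g(2.958250) = 0.002848
z_3 = 2.958250 − 0.002848·(-0.451750)/(-0.593864) = 2.956084;  |Δ| = 0.002167
g(2.956084) = -0.000051
z_4 = 2.956084 − (-0.000051)·(-0.002167)/(-0.002899) = 2.956122;  |Δ| = 0.000038
|z_4 − z_3| = 0.000038 < 0.0001

n = 4, z_n = 2.9561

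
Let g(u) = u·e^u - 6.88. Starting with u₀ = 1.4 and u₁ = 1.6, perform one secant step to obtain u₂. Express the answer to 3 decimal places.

g(1.4) = -1.20272, g(1.6) = 1.04485
u₂ = 1.60000 − 1.04485·(1.60000 − 1.40000) / (1.04485 − (-1.20272)) = 1.60000 − (0.20897)/(2.24757) = 1.50702

1.507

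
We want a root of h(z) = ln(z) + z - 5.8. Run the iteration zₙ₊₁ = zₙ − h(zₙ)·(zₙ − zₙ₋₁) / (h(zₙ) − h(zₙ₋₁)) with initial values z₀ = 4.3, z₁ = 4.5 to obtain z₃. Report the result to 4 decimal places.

4.3336

h(4.3) = -0.041385, h(4.5) = 0.204077
z₂ = 4.500000 − 0.204077·(4.500000 − 4.300000) / (0.204077 − (-0.041385)) = 4.500000 − (0.040815)/(0.245462) = 4.333720
h(4.333720) = 0.000146
z₃ = 4.333720 − 0.000146·(4.333720 − 4.500000) / (0.000146 − 0.204077) = 4.333720 − (-0.000024)/(-0.203931) = 4.333601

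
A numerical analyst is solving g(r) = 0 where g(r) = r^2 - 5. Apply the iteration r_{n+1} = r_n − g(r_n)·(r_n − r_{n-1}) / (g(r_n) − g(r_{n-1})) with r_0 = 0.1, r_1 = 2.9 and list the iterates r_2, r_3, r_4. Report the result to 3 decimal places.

1.763, 2.169, 2.244

g(0.1) = -4.99000, g(2.9) = 3.41000
r_2 = 2.90000 − 3.41000·(2.90000 − 0.10000) / (3.41000 − (-4.99000)) = 2.90000 − (9.54800)/(8.40000) = 1.76333
g(1.76333) = -1.89066
r_3 = 1.76333 − (-1.89066)·(1.76333 − 2.90000) / (-1.89066 − 3.41000) = 1.76333 − (2.14905)/(-5.30066) = 2.16876
g(2.16876) = -0.29647
r_4 = 2.16876 − (-0.29647)·(2.16876 − 1.76333) / (-0.29647 − (-1.89066)) = 2.16876 − (-0.12020)/(1.59419) = 2.24416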